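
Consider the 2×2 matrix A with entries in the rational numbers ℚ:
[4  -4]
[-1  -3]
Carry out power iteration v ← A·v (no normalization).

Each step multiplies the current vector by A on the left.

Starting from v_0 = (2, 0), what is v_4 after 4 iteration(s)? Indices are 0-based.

v_0 = (2, 0).
v_1 = A·v_0 = (8, -2).
v_2 = A·v_1 = (40, -2).
v_3 = A·v_2 = (168, -34).
v_4 = A·v_3 = (808, -66).

v_4 = (808, -66)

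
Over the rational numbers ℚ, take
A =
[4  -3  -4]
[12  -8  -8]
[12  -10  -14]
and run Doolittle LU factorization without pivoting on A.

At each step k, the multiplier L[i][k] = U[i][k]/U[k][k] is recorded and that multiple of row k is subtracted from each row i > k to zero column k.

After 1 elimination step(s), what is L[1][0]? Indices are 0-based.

[col 0] pivot 4
  R1 -= 3*R0 → (0, 1, 4)  (L[1][0] := 3)
  R2 -= 3*R0 → (0, -1, -2)  (L[2][0] := 3)

L[1][0] = 3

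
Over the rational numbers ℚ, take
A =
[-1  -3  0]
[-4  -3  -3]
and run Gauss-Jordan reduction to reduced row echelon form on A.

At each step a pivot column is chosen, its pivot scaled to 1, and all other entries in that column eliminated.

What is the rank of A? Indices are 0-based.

rank = 2

pivot(0,0)=-1: scale R0 → (1, 3, 0)
  clear (1,0): R1 −= (-4)R0 → (0, 9, -3)
pivot(1,1)=9: scale R1 → (0, 1, -1/3)
  clear (0,1): R0 −= (3)R1 → (1, 0, 1)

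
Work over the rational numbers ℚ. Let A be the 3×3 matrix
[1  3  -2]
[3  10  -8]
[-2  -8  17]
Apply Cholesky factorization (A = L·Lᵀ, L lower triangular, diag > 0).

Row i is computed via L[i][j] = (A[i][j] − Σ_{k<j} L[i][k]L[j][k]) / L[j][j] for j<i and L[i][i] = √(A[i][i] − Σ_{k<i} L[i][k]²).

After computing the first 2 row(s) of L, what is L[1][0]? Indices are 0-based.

L[1][0] = 3

Step 1: L[0][0] = √(1) = 1.
  L[1][0] = (3) / L[0][0] = 3.
Step 2: L[1][1] = √(1) = 1.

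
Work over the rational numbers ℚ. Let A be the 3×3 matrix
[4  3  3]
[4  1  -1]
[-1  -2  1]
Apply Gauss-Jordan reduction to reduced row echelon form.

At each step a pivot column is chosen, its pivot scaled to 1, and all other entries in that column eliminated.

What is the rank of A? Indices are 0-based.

rank = 3

step 1: normalize row 0 (÷4) = (1, 3/4, 3/4)
  row 1: subtract 4×row0 = (0, -2, -4)
  row 2: subtract -1×row0 = (0, -5/4, 7/4)
step 2: normalize row 1 (÷-2) = (0, 1, 2)
  row 0: subtract 3/4×row1 = (1, 0, -3/4)
  row 2: subtract -5/4×row1 = (0, 0, 17/4)
step 3: normalize row 2 (÷17/4) = (0, 0, 1)
  row 0: subtract -3/4×row2 = (1, 0, 0)
  row 1: subtract 2×row2 = (0, 1, 0)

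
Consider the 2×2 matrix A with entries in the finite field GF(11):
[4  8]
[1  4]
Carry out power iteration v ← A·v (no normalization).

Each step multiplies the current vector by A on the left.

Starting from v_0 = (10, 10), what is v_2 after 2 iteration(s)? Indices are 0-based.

v_0 = (10, 10).
v_1 = A·v_0 = (10, 6).
v_2 = A·v_1 = (0, 1).

v_2 = (0, 1)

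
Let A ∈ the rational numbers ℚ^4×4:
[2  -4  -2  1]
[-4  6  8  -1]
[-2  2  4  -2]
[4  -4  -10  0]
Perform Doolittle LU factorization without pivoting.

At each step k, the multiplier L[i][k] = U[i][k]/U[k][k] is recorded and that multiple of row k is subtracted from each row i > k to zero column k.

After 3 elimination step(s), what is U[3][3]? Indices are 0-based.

U[3][3] = -2

k=0: U[0][0]=2
  eliminate (1,0): mult=-2, new row 1: (0, -2, 4, 1); set L[1][0]=-2
  eliminate (2,0): mult=-1, new row 2: (0, -2, 2, -1); set L[2][0]=-1
  eliminate (3,0): mult=2, new row 3: (0, 4, -6, -2); set L[3][0]=2
k=1: U[1][1]=-2
  eliminate (2,1): mult=1, new row 2: (0, 0, -2, -2); set L[2][1]=1
  eliminate (3,1): mult=-2, new row 3: (0, 0, 2, 0); set L[3][1]=-2
k=2: U[2][2]=-2
  eliminate (3,2): mult=-1, new row 3: (0, 0, 0, -2); set L[3][2]=-1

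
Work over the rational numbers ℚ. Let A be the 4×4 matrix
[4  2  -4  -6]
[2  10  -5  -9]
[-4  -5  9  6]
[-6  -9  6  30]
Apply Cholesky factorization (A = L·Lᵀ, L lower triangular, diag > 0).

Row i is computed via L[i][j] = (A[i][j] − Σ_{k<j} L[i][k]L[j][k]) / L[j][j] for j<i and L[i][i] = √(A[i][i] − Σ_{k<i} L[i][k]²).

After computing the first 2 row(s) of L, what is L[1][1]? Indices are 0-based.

Step 1: L[0][0] = √(4) = 2.
  L[1][0] = (2) / L[0][0] = 1.
Step 2: L[1][1] = √(9) = 3.

L[1][1] = 3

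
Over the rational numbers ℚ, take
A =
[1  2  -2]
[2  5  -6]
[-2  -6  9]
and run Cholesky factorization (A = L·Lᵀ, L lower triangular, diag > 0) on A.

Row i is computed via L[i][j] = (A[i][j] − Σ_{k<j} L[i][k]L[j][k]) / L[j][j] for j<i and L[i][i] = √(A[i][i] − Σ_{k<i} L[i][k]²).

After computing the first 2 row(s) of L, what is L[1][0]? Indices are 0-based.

L[1][0] = 2

Step 1: L[0][0] = √(1) = 1.
  L[1][0] = (2) / L[0][0] = 2.
Step 2: L[1][1] = √(1) = 1.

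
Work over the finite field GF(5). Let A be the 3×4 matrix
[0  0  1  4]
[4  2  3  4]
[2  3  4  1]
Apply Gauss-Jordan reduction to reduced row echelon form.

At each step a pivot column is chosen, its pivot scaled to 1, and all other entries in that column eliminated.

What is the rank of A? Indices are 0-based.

rank = 3

pivot(0,0): swap R0↔R1
pivot(0,0)=4: scale R0 → (1, 3, 2, 1)
  clear (2,0): R2 −= (2)R0 → (0, 2, 0, 4)
pivot(1,1): swap R1↔R2
pivot(1,1)=2: scale R1 → (0, 1, 0, 2)
  clear (0,1): R0 −= (3)R1 → (1, 0, 2, 0)
pivot(2,2)=1: scale R2 → (0, 0, 1, 4)
  clear (0,2): R0 −= (2)R2 → (1, 0, 0, 2)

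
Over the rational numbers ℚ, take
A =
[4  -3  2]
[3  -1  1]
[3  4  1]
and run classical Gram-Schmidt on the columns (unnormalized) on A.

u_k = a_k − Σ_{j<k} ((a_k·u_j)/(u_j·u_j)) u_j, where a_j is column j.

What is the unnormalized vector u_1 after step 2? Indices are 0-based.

Step 1: u_0 = a_0 = (4, 3, 3).
Step 2: u_1 = a_1 − (-3/34)·u_0 = (-45/17, -25/34, 145/34).

u_1 = (-45/17, -25/34, 145/34)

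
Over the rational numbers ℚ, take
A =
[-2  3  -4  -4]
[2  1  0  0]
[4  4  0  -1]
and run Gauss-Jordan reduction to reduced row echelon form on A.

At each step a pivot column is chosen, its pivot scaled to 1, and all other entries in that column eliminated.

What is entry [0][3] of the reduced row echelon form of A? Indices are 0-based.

[1] R0 /= -2  ⇒  (1, -3/2, 2, 2)
     R1 -= 2·R0  ⇒  (0, 4, -4, -4)
     R2 -= 4·R0  ⇒  (0, 10, -8, -9)
[2] R1 /= 4  ⇒  (0, 1, -1, -1)
     R0 -= -3/2·R1  ⇒  (1, 0, 1/2, 1/2)
     R2 -= 10·R1  ⇒  (0, 0, 2, 1)
[3] R2 /= 2  ⇒  (0, 0, 1, 1/2)
     R0 -= 1/2·R2  ⇒  (1, 0, 0, 1/4)
     R1 -= -1·R2  ⇒  (0, 1, 0, -1/2)

M[0][3] = 1/4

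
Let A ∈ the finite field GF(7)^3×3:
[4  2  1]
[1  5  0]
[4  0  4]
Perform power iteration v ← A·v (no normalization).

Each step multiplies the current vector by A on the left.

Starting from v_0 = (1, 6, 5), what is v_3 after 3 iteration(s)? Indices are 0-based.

v_0 = (1, 6, 5).
v_1 = A·v_0 = (0, 3, 3).
v_2 = A·v_1 = (2, 1, 5).
v_3 = A·v_2 = (1, 0, 0).

v_3 = (1, 0, 0)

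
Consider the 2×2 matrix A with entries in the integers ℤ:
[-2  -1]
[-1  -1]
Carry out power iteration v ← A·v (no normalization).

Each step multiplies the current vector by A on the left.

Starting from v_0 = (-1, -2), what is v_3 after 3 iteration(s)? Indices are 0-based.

v_0 = (-1, -2).
v_1 = A·v_0 = (4, 3).
v_2 = A·v_1 = (-11, -7).
v_3 = A·v_2 = (29, 18).

v_3 = (29, 18)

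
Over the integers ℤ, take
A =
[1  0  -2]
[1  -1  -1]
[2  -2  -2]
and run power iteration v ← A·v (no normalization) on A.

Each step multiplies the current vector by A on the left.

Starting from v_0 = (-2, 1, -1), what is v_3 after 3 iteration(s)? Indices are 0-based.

v_3 = (-16, -10, -20)

v_0 = (-2, 1, -1).
v_1 = A·v_0 = (0, -2, -4).
v_2 = A·v_1 = (8, 6, 12).
v_3 = A·v_2 = (-16, -10, -20).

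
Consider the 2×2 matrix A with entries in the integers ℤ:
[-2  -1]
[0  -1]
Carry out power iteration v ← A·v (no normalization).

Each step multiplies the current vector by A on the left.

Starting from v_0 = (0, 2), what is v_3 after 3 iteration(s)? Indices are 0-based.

v_3 = (-14, -2)

v_0 = (0, 2).
v_1 = A·v_0 = (-2, -2).
v_2 = A·v_1 = (6, 2).
v_3 = A·v_2 = (-14, -2).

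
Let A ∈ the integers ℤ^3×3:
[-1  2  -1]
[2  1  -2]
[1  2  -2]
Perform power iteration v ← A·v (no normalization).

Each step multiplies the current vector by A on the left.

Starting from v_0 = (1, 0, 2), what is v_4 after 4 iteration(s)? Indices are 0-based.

v_0 = (1, 0, 2).
v_1 = A·v_0 = (-3, -2, -3).
v_2 = A·v_1 = (2, -2, -1).
v_3 = A·v_2 = (-5, 4, 0).
v_4 = A·v_3 = (13, -6, 3).

v_4 = (13, -6, 3)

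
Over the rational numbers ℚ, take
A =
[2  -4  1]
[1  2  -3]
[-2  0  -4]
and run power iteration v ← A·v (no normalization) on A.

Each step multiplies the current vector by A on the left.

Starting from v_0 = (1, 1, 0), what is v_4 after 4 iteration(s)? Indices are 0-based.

v_4 = (-4, -96, 176)

v_0 = (1, 1, 0).
v_1 = A·v_0 = (-2, 3, -2).
v_2 = A·v_1 = (-18, 10, 12).
v_3 = A·v_2 = (-64, -34, -12).
v_4 = A·v_3 = (-4, -96, 176).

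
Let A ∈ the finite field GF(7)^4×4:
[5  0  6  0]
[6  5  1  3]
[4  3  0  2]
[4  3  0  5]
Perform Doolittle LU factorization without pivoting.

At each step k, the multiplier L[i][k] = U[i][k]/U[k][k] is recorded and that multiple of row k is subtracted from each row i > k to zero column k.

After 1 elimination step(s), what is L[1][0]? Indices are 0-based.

L[1][0] = 4

Step 1: pivot at (0,0) is 5.
  row1 ← row1 − (4)·row0  ⇒  L[1][0]=4, U row1=(0, 5, 5, 3)
  row2 ← row2 − (5)·row0  ⇒  L[2][0]=5, U row2=(0, 3, 5, 2)
  row3 ← row3 − (5)·row0  ⇒  L[3][0]=5, U row3=(0, 3, 5, 5)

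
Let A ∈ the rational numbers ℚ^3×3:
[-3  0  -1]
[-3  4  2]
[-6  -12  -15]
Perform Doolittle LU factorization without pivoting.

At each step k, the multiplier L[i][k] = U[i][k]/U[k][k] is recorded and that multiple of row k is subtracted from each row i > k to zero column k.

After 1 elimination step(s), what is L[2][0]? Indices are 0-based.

L[2][0] = 2

k=0: U[0][0]=-3
  eliminate (1,0): mult=1, new row 1: (0, 4, 3); set L[1][0]=1
  eliminate (2,0): mult=2, new row 2: (0, -12, -13); set L[2][0]=2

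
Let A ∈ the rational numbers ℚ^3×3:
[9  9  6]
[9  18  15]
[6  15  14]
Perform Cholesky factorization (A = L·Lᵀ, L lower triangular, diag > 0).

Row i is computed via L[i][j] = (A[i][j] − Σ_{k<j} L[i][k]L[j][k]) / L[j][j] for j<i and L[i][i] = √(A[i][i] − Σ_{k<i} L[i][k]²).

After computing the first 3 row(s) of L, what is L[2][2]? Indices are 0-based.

Step 1: L[0][0] = √(9) = 3.
  L[1][0] = (9) / L[0][0] = 3.
Step 2: L[1][1] = √(9) = 3.
  L[2][0] = (6) / L[0][0] = 2.
  L[2][1] = (9) / L[1][1] = 3.
Step 3: L[2][2] = √(1) = 1.

L[2][2] = 1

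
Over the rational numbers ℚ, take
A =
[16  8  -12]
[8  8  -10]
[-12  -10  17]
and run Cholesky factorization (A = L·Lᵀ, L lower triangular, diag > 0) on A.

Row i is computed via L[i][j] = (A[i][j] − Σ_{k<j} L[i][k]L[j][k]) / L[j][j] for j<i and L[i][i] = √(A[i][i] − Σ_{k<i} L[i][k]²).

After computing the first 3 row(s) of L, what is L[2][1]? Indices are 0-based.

L[2][1] = -2

Step 1: L[0][0] = √(16) = 4.
  L[1][0] = (8) / L[0][0] = 2.
Step 2: L[1][1] = √(4) = 2.
  L[2][0] = (-12) / L[0][0] = -3.
  L[2][1] = (-4) / L[1][1] = -2.
Step 3: L[2][2] = √(4) = 2.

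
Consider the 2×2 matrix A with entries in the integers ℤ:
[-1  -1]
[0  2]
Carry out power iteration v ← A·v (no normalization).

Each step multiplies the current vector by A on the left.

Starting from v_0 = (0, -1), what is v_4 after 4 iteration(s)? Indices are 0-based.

v_0 = (0, -1).
v_1 = A·v_0 = (1, -2).
v_2 = A·v_1 = (1, -4).
v_3 = A·v_2 = (3, -8).
v_4 = A·v_3 = (5, -16).

v_4 = (5, -16)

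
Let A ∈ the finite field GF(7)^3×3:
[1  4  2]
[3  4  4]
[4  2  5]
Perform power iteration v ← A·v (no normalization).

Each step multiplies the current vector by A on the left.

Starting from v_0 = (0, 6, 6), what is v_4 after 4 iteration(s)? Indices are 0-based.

v_4 = (4, 4, 0)

v_0 = (0, 6, 6).
v_1 = A·v_0 = (1, 6, 0).
v_2 = A·v_1 = (4, 6, 2).
v_3 = A·v_2 = (4, 2, 3).
v_4 = A·v_3 = (4, 4, 0).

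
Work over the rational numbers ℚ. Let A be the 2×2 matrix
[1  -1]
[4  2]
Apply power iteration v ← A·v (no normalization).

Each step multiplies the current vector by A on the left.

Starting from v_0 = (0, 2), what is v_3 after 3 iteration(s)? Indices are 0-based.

v_3 = (-6, -24)

v_0 = (0, 2).
v_1 = A·v_0 = (-2, 4).
v_2 = A·v_1 = (-6, 0).
v_3 = A·v_2 = (-6, -24).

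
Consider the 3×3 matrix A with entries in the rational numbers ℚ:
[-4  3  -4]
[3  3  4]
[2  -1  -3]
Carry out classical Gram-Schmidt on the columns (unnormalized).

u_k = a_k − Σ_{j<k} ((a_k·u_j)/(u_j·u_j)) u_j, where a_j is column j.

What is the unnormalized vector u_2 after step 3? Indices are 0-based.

Step 1: u_0 = a_0 = (-4, 3, 2).
Step 2: u_1 = a_1 − (-5/29)·u_0 = (67/29, 102/29, -19/29).
Step 3: u_2 = a_2 − (22/29)·u_0 − (197/526)·u_1 = (-963/526, 107/263, -2247/526).

u_2 = (-963/526, 107/263, -2247/526)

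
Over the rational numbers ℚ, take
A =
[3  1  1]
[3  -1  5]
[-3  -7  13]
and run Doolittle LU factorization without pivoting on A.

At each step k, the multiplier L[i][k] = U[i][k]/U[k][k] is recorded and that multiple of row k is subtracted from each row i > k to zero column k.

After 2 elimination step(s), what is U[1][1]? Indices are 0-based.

U[1][1] = -2

k=0: U[0][0]=3
  eliminate (1,0): mult=1, new row 1: (0, -2, 4); set L[1][0]=1
  eliminate (2,0): mult=-1, new row 2: (0, -6, 14); set L[2][0]=-1
k=1: U[1][1]=-2
  eliminate (2,1): mult=3, new row 2: (0, 0, 2); set L[2][1]=3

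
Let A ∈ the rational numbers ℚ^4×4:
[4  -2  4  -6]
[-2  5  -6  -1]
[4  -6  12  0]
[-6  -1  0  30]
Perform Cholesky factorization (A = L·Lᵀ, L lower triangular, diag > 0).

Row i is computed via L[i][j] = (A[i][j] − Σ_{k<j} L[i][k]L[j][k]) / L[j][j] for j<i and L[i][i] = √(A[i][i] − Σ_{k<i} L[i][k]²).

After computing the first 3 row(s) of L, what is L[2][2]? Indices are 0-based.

Step 1: L[0][0] = √(4) = 2.
  L[1][0] = (-2) / L[0][0] = -1.
Step 2: L[1][1] = √(4) = 2.
  L[2][0] = (4) / L[0][0] = 2.
  L[2][1] = (-4) / L[1][1] = -2.
Step 3: L[2][2] = √(4) = 2.

L[2][2] = 2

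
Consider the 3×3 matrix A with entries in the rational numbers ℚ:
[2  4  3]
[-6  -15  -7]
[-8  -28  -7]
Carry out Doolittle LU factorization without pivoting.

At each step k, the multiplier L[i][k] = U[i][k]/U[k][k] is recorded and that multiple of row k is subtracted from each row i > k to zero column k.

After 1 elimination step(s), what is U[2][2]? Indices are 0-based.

k=0: U[0][0]=2
  eliminate (1,0): mult=-3, new row 1: (0, -3, 2); set L[1][0]=-3
  eliminate (2,0): mult=-4, new row 2: (0, -12, 5); set L[2][0]=-4

U[2][2] = 5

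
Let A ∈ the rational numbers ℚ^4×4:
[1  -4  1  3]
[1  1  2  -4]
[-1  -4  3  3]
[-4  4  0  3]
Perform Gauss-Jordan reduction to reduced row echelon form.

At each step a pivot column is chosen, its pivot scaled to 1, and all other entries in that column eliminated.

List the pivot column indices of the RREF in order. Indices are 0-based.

pivot columns: 0, 1, 2, 3

[1] R0 /= 1  ⇒  (1, -4, 1, 3)
     R1 -= 1·R0  ⇒  (0, 5, 1, -7)
     R2 -= -1·R0  ⇒  (0, -8, 4, 6)
     R3 -= -4·R0  ⇒  (0, -12, 4, 15)
[2] R1 /= 5  ⇒  (0, 1, 1/5, -7/5)
     R0 -= -4·R1  ⇒  (1, 0, 9/5, -13/5)
     R2 -= -8·R1  ⇒  (0, 0, 28/5, -26/5)
     R3 -= -12·R1  ⇒  (0, 0, 32/5, -9/5)
[3] R2 /= 28/5  ⇒  (0, 0, 1, -13/14)
     R0 -= 9/5·R2  ⇒  (1, 0, 0, -13/14)
     R1 -= 1/5·R2  ⇒  (0, 1, 0, -17/14)
     R3 -= 32/5·R2  ⇒  (0, 0, 0, 29/7)
[4] R3 /= 29/7  ⇒  (0, 0, 0, 1)
     R0 -= -13/14·R3  ⇒  (1, 0, 0, 0)
     R1 -= -17/14·R3  ⇒  (0, 1, 0, 0)
     R2 -= -13/14·R3  ⇒  (0, 0, 1, 0)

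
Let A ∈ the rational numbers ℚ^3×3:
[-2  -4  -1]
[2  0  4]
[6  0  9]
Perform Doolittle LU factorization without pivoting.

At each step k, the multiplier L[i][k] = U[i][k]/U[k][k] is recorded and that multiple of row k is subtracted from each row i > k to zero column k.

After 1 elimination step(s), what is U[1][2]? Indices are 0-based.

U[1][2] = 3

[col 0] pivot -2
  R1 -= -1*R0 → (0, -4, 3)  (L[1][0] := -1)
  R2 -= -3*R0 → (0, -12, 6)  (L[2][0] := -3)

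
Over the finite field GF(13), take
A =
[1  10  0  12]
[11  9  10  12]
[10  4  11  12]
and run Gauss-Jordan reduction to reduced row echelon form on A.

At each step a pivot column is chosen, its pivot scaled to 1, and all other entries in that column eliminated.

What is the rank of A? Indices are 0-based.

rank = 3

pivot(0,0)=1: scale R0 → (1, 10, 0, 12)
  clear (1,0): R1 −= (11)R0 → (0, 3, 10, 10)
  clear (2,0): R2 −= (10)R0 → (0, 8, 11, 9)
pivot(1,1)=3: scale R1 → (0, 1, 12, 12)
  clear (0,1): R0 −= (10)R1 → (1, 0, 10, 9)
  clear (2,1): R2 −= (8)R1 → (0, 0, 6, 4)
pivot(2,2)=6: scale R2 → (0, 0, 1, 5)
  clear (0,2): R0 −= (10)R2 → (1, 0, 0, 11)
  clear (1,2): R1 −= (12)R2 → (0, 1, 0, 4)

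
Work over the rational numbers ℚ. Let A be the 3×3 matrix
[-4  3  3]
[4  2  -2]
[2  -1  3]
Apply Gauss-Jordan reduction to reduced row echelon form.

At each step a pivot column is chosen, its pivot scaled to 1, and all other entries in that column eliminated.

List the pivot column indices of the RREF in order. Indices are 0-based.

pivot(0,0)=-4: scale R0 → (1, -3/4, -3/4)
  clear (1,0): R1 −= (4)R0 → (0, 5, 1)
  clear (2,0): R2 −= (2)R0 → (0, 1/2, 9/2)
pivot(1,1)=5: scale R1 → (0, 1, 1/5)
  clear (0,1): R0 −= (-3/4)R1 → (1, 0, -3/5)
  clear (2,1): R2 −= (1/2)R1 → (0, 0, 22/5)
pivot(2,2)=22/5: scale R2 → (0, 0, 1)
  clear (0,2): R0 −= (-3/5)R2 → (1, 0, 0)
  clear (1,2): R1 −= (1/5)R2 → (0, 1, 0)

pivot columns: 0, 1, 2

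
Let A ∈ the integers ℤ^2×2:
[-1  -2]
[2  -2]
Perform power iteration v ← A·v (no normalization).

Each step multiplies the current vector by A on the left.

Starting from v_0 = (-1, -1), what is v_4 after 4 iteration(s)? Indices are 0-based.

v_4 = (45, 18)

v_0 = (-1, -1).
v_1 = A·v_0 = (3, 0).
v_2 = A·v_1 = (-3, 6).
v_3 = A·v_2 = (-9, -18).
v_4 = A·v_3 = (45, 18).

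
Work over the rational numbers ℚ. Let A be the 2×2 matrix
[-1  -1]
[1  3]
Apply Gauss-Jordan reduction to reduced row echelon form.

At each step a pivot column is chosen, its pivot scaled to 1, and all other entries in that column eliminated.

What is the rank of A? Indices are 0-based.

rank = 2

[1] R0 /= -1  ⇒  (1, 1)
     R1 -= 1·R0  ⇒  (0, 2)
[2] R1 /= 2  ⇒  (0, 1)
     R0 -= 1·R1  ⇒  (1, 0)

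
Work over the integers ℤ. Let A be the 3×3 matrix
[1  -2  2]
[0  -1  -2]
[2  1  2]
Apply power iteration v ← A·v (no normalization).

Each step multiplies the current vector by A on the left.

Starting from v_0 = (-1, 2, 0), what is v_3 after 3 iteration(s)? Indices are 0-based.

v_3 = (-29, 22, -24)

v_0 = (-1, 2, 0).
v_1 = A·v_0 = (-5, -2, 0).
v_2 = A·v_1 = (-1, 2, -12).
v_3 = A·v_2 = (-29, 22, -24).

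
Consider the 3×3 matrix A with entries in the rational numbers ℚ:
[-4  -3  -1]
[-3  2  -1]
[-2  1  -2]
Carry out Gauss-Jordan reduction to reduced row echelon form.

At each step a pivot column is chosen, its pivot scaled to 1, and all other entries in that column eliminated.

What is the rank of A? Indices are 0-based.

rank = 3

[1] R0 /= -4  ⇒  (1, 3/4, 1/4)
     R1 -= -3·R0  ⇒  (0, 17/4, -1/4)
     R2 -= -2·R0  ⇒  (0, 5/2, -3/2)
[2] R1 /= 17/4  ⇒  (0, 1, -1/17)
     R0 -= 3/4·R1  ⇒  (1, 0, 5/17)
     R2 -= 5/2·R1  ⇒  (0, 0, -23/17)
[3] R2 /= -23/17  ⇒  (0, 0, 1)
     R0 -= 5/17·R2  ⇒  (1, 0, 0)
     R1 -= -1/17·R2  ⇒  (0, 1, 0)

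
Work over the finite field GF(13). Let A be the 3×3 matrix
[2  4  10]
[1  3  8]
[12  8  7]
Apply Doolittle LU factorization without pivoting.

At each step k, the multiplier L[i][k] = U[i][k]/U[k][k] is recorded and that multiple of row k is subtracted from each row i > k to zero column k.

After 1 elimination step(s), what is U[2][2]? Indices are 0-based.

U[2][2] = 12

[col 0] pivot 2
  R1 -= 7*R0 → (0, 1, 3)  (L[1][0] := 7)
  R2 -= 6*R0 → (0, 10, 12)  (L[2][0] := 6)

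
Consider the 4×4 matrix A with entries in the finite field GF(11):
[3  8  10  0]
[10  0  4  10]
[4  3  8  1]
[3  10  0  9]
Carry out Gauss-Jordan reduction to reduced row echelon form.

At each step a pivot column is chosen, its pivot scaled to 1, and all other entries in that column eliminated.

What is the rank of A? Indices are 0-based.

rank = 4

[1] R0 /= 3  ⇒  (1, 10, 7, 0)
     R1 -= 10·R0  ⇒  (0, 10, 0, 10)
     R2 -= 4·R0  ⇒  (0, 7, 2, 1)
     R3 -= 3·R0  ⇒  (0, 2, 1, 9)
[2] R1 /= 10  ⇒  (0, 1, 0, 1)
     R0 -= 10·R1  ⇒  (1, 0, 7, 1)
     R2 -= 7·R1  ⇒  (0, 0, 2, 5)
     R3 -= 2·R1  ⇒  (0, 0, 1, 7)
[3] R2 /= 2  ⇒  (0, 0, 1, 8)
     R0 -= 7·R2  ⇒  (1, 0, 0, 0)
     R3 -= 1·R2  ⇒  (0, 0, 0, 10)
[4] R3 /= 10  ⇒  (0, 0, 0, 1)
     R1 -= 1·R3  ⇒  (0, 1, 0, 0)
     R2 -= 8·R3  ⇒  (0, 0, 1, 0)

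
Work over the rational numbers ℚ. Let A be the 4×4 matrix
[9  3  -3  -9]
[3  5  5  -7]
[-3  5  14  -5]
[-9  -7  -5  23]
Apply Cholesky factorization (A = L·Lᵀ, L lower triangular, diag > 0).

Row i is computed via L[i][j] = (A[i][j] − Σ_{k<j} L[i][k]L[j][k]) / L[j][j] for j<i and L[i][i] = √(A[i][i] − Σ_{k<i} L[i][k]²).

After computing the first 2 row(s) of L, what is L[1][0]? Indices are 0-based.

L[1][0] = 1

Step 1: L[0][0] = √(9) = 3.
  L[1][0] = (3) / L[0][0] = 1.
Step 2: L[1][1] = √(4) = 2.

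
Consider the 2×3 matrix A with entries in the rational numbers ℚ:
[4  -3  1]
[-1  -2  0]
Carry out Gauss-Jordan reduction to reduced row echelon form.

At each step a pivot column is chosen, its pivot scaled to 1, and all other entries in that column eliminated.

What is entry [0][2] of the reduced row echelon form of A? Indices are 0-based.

M[0][2] = 2/11

pivot(0,0)=4: scale R0 → (1, -3/4, 1/4)
  clear (1,0): R1 −= (-1)R0 → (0, -11/4, 1/4)
pivot(1,1)=-11/4: scale R1 → (0, 1, -1/11)
  clear (0,1): R0 −= (-3/4)R1 → (1, 0, 2/11)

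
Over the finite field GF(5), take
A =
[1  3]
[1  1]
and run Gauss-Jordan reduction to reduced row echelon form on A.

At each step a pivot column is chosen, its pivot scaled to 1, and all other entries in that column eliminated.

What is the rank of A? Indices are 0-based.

step 1: normalize row 0 (÷1) = (1, 3)
  row 1: subtract 1×row0 = (0, 3)
step 2: normalize row 1 (÷3) = (0, 1)
  row 0: subtract 3×row1 = (1, 0)

rank = 2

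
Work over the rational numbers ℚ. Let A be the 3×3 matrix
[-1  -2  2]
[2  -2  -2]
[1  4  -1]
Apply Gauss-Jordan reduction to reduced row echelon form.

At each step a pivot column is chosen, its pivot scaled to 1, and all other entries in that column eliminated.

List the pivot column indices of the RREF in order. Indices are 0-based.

pivot columns: 0, 1, 2

pivot(0,0)=-1: scale R0 → (1, 2, -2)
  clear (1,0): R1 −= (2)R0 → (0, -6, 2)
  clear (2,0): R2 −= (1)R0 → (0, 2, 1)
pivot(1,1)=-6: scale R1 → (0, 1, -1/3)
  clear (0,1): R0 −= (2)R1 → (1, 0, -4/3)
  clear (2,1): R2 −= (2)R1 → (0, 0, 5/3)
pivot(2,2)=5/3: scale R2 → (0, 0, 1)
  clear (0,2): R0 −= (-4/3)R2 → (1, 0, 0)
  clear (1,2): R1 −= (-1/3)R2 → (0, 1, 0)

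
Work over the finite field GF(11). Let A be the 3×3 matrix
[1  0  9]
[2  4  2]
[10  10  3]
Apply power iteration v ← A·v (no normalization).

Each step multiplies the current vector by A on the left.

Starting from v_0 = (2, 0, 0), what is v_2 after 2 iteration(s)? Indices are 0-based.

v_0 = (2, 0, 0).
v_1 = A·v_0 = (2, 4, 9).
v_2 = A·v_1 = (6, 5, 10).

v_2 = (6, 5, 10)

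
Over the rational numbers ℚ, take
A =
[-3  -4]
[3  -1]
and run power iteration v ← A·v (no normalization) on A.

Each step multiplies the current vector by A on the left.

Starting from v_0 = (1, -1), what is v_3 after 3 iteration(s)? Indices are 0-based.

v_0 = (1, -1).
v_1 = A·v_0 = (1, 4).
v_2 = A·v_1 = (-19, -1).
v_3 = A·v_2 = (61, -56).

v_3 = (61, -56)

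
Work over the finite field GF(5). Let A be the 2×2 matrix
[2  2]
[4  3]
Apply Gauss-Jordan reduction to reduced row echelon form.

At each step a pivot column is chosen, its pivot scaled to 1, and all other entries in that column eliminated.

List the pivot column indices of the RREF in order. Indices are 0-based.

[1] R0 /= 2  ⇒  (1, 1)
     R1 -= 4·R0  ⇒  (0, 4)
[2] R1 /= 4  ⇒  (0, 1)
     R0 -= 1·R1  ⇒  (1, 0)

pivot columns: 0, 1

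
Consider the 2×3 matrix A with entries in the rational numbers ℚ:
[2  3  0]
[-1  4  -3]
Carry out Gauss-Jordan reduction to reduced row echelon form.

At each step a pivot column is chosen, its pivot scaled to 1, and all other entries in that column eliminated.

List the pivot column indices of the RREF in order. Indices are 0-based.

[1] R0 /= 2  ⇒  (1, 3/2, 0)
     R1 -= -1·R0  ⇒  (0, 11/2, -3)
[2] R1 /= 11/2  ⇒  (0, 1, -6/11)
     R0 -= 3/2·R1  ⇒  (1, 0, 9/11)

pivot columns: 0, 1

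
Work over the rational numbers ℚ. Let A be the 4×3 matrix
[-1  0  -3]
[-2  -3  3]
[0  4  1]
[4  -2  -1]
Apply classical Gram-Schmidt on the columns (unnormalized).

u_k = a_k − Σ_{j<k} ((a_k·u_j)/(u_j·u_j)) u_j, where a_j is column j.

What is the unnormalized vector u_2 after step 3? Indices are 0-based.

u_2 = (-184/55, 106/55, 83/55, 7/55)

Step 1: u_0 = a_0 = (-1, -2, 0, 4).
Step 2: u_1 = a_1 − (-2/21)·u_0 = (-2/21, -67/21, 4, -34/21).
Step 3: u_2 = a_2 − (-1/3)·u_0 − (-7/55)·u_1 = (-184/55, 106/55, 83/55, 7/55).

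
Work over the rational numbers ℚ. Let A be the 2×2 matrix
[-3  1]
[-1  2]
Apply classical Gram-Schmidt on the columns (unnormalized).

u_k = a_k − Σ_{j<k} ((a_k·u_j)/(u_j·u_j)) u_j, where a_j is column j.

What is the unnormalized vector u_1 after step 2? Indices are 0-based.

Step 1: u_0 = a_0 = (-3, -1).
Step 2: u_1 = a_1 − (-1/2)·u_0 = (-1/2, 3/2).

u_1 = (-1/2, 3/2)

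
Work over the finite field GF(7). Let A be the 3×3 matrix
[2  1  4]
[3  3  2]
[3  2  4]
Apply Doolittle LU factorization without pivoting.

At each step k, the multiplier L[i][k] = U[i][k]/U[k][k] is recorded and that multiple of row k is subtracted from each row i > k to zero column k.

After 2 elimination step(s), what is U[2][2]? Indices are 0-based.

U[2][2] = 4

k=0: U[0][0]=2
  eliminate (1,0): mult=5, new row 1: (0, 5, 3); set L[1][0]=5
  eliminate (2,0): mult=5, new row 2: (0, 4, 5); set L[2][0]=5
k=1: U[1][1]=5
  eliminate (2,1): mult=5, new row 2: (0, 0, 4); set L[2][1]=5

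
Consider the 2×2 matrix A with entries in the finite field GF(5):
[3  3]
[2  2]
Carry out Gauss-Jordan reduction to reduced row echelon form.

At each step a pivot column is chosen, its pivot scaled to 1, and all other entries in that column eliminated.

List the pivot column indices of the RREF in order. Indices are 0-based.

[1] R0 /= 3  ⇒  (1, 1)
     R1 -= 2·R0  ⇒  (0, 0)
column 1 empty below row 1

pivot columns: 0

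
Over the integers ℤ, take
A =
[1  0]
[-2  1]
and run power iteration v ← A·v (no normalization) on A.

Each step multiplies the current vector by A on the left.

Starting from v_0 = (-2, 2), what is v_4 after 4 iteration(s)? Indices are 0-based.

v_0 = (-2, 2).
v_1 = A·v_0 = (-2, 6).
v_2 = A·v_1 = (-2, 10).
v_3 = A·v_2 = (-2, 14).
v_4 = A·v_3 = (-2, 18).

v_4 = (-2, 18)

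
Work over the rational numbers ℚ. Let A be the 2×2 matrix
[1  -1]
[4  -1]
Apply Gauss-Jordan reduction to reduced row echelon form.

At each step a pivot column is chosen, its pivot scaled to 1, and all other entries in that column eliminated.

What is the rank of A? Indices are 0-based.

rank = 2

[1] R0 /= 1  ⇒  (1, -1)
     R1 -= 4·R0  ⇒  (0, 3)
[2] R1 /= 3  ⇒  (0, 1)
     R0 -= -1·R1  ⇒  (1, 0)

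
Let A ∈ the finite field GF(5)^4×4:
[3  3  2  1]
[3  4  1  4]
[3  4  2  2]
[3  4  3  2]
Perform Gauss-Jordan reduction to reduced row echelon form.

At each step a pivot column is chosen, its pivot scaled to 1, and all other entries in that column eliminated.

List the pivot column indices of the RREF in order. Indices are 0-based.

pivot columns: 0, 1, 2, 3

[1] R0 /= 3  ⇒  (1, 1, 4, 2)
     R1 -= 3·R0  ⇒  (0, 1, 4, 3)
     R2 -= 3·R0  ⇒  (0, 1, 0, 1)
     R3 -= 3·R0  ⇒  (0, 1, 1, 1)
[2] R1 /= 1  ⇒  (0, 1, 4, 3)
     R0 -= 1·R1  ⇒  (1, 0, 0, 4)
     R2 -= 1·R1  ⇒  (0, 0, 1, 3)
     R3 -= 1·R1  ⇒  (0, 0, 2, 3)
[3] R2 /= 1  ⇒  (0, 0, 1, 3)
     R1 -= 4·R2  ⇒  (0, 1, 0, 1)
     R3 -= 2·R2  ⇒  (0, 0, 0, 2)
[4] R3 /= 2  ⇒  (0, 0, 0, 1)
     R0 -= 4·R3  ⇒  (1, 0, 0, 0)
     R1 -= 1·R3  ⇒  (0, 1, 0, 0)
     R2 -= 3·R3  ⇒  (0, 0, 1, 0)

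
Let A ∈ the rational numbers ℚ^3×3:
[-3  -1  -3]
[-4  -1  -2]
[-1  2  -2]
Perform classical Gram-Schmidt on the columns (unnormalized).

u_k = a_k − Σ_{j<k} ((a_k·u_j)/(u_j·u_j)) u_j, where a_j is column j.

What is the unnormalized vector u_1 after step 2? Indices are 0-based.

u_1 = (-11/26, -3/13, 57/26)

Step 1: u_0 = a_0 = (-3, -4, -1).
Step 2: u_1 = a_1 − (5/26)·u_0 = (-11/26, -3/13, 57/26).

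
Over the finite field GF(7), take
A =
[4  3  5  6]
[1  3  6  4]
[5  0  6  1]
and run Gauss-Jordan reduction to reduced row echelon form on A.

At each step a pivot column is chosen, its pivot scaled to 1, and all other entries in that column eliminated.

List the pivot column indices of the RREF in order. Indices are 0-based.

pivot(0,0)=4: scale R0 → (1, 6, 3, 5)
  clear (1,0): R1 −= (1)R0 → (0, 4, 3, 6)
  clear (2,0): R2 −= (5)R0 → (0, 5, 5, 4)
pivot(1,1)=4: scale R1 → (0, 1, 6, 5)
  clear (0,1): R0 −= (6)R1 → (1, 0, 2, 3)
  clear (2,1): R2 −= (5)R1 → (0, 0, 3, 0)
pivot(2,2)=3: scale R2 → (0, 0, 1, 0)
  clear (0,2): R0 −= (2)R2 → (1, 0, 0, 3)
  clear (1,2): R1 −= (6)R2 → (0, 1, 0, 5)

pivot columns: 0, 1, 2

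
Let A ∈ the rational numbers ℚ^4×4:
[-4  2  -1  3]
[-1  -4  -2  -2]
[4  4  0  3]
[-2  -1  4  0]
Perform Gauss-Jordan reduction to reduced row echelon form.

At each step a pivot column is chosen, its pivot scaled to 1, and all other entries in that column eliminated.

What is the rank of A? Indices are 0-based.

[1] R0 /= -4  ⇒  (1, -1/2, 1/4, -3/4)
     R1 -= -1·R0  ⇒  (0, -9/2, -7/4, -11/4)
     R2 -= 4·R0  ⇒  (0, 6, -1, 6)
     R3 -= -2·R0  ⇒  (0, -2, 9/2, -3/2)
[2] R1 /= -9/2  ⇒  (0, 1, 7/18, 11/18)
     R0 -= -1/2·R1  ⇒  (1, 0, 4/9, -4/9)
     R2 -= 6·R1  ⇒  (0, 0, -10/3, 7/3)
     R3 -= -2·R1  ⇒  (0, 0, 95/18, -5/18)
[3] R2 /= -10/3  ⇒  (0, 0, 1, -7/10)
     R0 -= 4/9·R2  ⇒  (1, 0, 0, -2/15)
     R1 -= 7/18·R2  ⇒  (0, 1, 0, 53/60)
     R3 -= 95/18·R2  ⇒  (0, 0, 0, 41/12)
[4] R3 /= 41/12  ⇒  (0, 0, 0, 1)
     R0 -= -2/15·R3  ⇒  (1, 0, 0, 0)
     R1 -= 53/60·R3  ⇒  (0, 1, 0, 0)
     R2 -= -7/10·R3  ⇒  (0, 0, 1, 0)

rank = 4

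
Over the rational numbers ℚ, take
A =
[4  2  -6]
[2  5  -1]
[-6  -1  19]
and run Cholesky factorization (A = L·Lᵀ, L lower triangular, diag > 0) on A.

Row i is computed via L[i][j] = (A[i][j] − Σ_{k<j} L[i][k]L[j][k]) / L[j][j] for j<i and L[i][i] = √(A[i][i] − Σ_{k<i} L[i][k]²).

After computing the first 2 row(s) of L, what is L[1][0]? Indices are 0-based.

L[1][0] = 1

Step 1: L[0][0] = √(4) = 2.
  L[1][0] = (2) / L[0][0] = 1.
Step 2: L[1][1] = √(4) = 2.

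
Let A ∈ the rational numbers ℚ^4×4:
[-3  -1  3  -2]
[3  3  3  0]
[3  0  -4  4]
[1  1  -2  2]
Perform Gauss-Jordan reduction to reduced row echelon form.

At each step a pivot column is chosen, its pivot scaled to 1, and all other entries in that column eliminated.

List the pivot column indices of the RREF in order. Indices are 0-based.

pivot columns: 0, 1, 2, 3

step 1: normalize row 0 (÷-3) = (1, 1/3, -1, 2/3)
  row 1: subtract 3×row0 = (0, 2, 6, -2)
  row 2: subtract 3×row0 = (0, -1, -1, 2)
  row 3: subtract 1×row0 = (0, 2/3, -1, 4/3)
step 2: normalize row 1 (÷2) = (0, 1, 3, -1)
  row 0: subtract 1/3×row1 = (1, 0, -2, 1)
  row 2: subtract -1×row1 = (0, 0, 2, 1)
  row 3: subtract 2/3×row1 = (0, 0, -3, 2)
step 3: normalize row 2 (÷2) = (0, 0, 1, 1/2)
  row 0: subtract -2×row2 = (1, 0, 0, 2)
  row 1: subtract 3×row2 = (0, 1, 0, -5/2)
  row 3: subtract -3×row2 = (0, 0, 0, 7/2)
step 4: normalize row 3 (÷7/2) = (0, 0, 0, 1)
  row 0: subtract 2×row3 = (1, 0, 0, 0)
  row 1: subtract -5/2×row3 = (0, 1, 0, 0)
  row 2: subtract 1/2×row3 = (0, 0, 1, 0)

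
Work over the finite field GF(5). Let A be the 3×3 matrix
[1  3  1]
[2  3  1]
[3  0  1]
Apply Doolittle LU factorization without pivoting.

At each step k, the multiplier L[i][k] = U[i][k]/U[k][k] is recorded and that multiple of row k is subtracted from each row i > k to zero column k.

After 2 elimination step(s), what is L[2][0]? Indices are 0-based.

k=0: U[0][0]=1
  eliminate (1,0): mult=2, new row 1: (0, 2, 4); set L[1][0]=2
  eliminate (2,0): mult=3, new row 2: (0, 1, 3); set L[2][0]=3
k=1: U[1][1]=2
  eliminate (2,1): mult=3, new row 2: (0, 0, 1); set L[2][1]=3

L[2][0] = 3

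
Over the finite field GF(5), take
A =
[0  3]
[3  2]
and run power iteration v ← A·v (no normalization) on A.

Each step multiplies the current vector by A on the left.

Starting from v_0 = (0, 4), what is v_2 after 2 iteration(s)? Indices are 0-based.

v_0 = (0, 4).
v_1 = A·v_0 = (2, 3).
v_2 = A·v_1 = (4, 2).

v_2 = (4, 2)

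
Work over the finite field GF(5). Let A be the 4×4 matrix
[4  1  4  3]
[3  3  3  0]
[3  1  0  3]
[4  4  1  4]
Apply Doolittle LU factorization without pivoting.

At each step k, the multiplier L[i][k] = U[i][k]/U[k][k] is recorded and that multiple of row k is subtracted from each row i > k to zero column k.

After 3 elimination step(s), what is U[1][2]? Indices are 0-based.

k=0: U[0][0]=4
  eliminate (1,0): mult=2, new row 1: (0, 1, 0, 4); set L[1][0]=2
  eliminate (2,0): mult=2, new row 2: (0, 4, 2, 2); set L[2][0]=2
  eliminate (3,0): mult=1, new row 3: (0, 3, 2, 1); set L[3][0]=1
k=1: U[1][1]=1
  eliminate (2,1): mult=4, new row 2: (0, 0, 2, 1); set L[2][1]=4
  eliminate (3,1): mult=3, new row 3: (0, 0, 2, 4); set L[3][1]=3
k=2: U[2][2]=2
  eliminate (3,2): mult=1, new row 3: (0, 0, 0, 3); set L[3][2]=1

U[1][2] = 0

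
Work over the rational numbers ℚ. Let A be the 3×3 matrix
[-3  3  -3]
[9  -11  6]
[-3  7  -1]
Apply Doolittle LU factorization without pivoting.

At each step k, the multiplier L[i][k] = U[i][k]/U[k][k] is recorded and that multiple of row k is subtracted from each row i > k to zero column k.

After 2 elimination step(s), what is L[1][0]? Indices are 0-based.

L[1][0] = -3

[col 0] pivot -3
  R1 -= -3*R0 → (0, -2, -3)  (L[1][0] := -3)
  R2 -= 1*R0 → (0, 4, 2)  (L[2][0] := 1)
[col 1] pivot -2
  R2 -= -2*R1 → (0, 0, -4)  (L[2][1] := -2)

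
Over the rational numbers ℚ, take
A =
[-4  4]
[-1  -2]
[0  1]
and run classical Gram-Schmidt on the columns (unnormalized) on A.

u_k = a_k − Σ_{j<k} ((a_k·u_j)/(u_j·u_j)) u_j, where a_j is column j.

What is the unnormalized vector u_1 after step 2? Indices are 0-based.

Step 1: u_0 = a_0 = (-4, -1, 0).
Step 2: u_1 = a_1 − (-14/17)·u_0 = (12/17, -48/17, 1).

u_1 = (12/17, -48/17, 1)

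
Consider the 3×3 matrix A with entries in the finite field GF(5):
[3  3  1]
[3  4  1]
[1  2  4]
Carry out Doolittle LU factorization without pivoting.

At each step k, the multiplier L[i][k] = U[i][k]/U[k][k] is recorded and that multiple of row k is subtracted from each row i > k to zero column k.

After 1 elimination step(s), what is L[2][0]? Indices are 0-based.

L[2][0] = 2

k=0: U[0][0]=3
  eliminate (1,0): mult=1, new row 1: (0, 1, 0); set L[1][0]=1
  eliminate (2,0): mult=2, new row 2: (0, 1, 2); set L[2][0]=2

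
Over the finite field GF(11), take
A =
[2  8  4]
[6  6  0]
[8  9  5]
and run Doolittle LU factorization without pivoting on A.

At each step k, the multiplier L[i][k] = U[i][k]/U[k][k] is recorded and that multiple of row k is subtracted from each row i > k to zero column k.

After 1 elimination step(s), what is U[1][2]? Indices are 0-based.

U[1][2] = 10

[col 0] pivot 2
  R1 -= 3*R0 → (0, 4, 10)  (L[1][0] := 3)
  R2 -= 4*R0 → (0, 10, 0)  (L[2][0] := 4)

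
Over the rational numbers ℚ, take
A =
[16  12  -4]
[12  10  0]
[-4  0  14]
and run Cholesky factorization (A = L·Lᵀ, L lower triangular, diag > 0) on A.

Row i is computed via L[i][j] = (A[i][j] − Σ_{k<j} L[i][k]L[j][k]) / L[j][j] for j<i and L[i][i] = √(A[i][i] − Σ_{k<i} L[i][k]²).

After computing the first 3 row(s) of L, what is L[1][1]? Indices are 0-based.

L[1][1] = 1

Step 1: L[0][0] = √(16) = 4.
  L[1][0] = (12) / L[0][0] = 3.
Step 2: L[1][1] = √(1) = 1.
  L[2][0] = (-4) / L[0][0] = -1.
  L[2][1] = (3) / L[1][1] = 3.
Step 3: L[2][2] = √(4) = 2.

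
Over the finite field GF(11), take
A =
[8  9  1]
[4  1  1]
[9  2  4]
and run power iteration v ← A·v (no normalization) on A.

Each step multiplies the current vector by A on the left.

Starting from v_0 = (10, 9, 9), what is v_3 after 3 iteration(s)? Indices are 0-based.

v_0 = (10, 9, 9).
v_1 = A·v_0 = (5, 3, 1).
v_2 = A·v_1 = (2, 2, 0).
v_3 = A·v_2 = (1, 10, 0).

v_3 = (1, 10, 0)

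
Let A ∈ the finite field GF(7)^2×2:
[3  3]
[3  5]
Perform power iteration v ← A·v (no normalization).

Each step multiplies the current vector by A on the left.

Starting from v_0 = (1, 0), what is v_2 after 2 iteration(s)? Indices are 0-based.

v_2 = (4, 3)

v_0 = (1, 0).
v_1 = A·v_0 = (3, 3).
v_2 = A·v_1 = (4, 3).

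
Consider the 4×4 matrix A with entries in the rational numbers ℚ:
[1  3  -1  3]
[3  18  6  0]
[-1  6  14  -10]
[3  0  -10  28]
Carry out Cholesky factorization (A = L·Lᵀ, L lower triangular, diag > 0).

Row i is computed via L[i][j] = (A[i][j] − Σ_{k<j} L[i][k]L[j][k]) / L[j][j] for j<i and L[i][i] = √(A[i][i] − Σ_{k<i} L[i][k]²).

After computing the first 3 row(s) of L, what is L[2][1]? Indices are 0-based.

L[2][1] = 3

Step 1: L[0][0] = √(1) = 1.
  L[1][0] = (3) / L[0][0] = 3.
Step 2: L[1][1] = √(9) = 3.
  L[2][0] = (-1) / L[0][0] = -1.
  L[2][1] = (9) / L[1][1] = 3.
Step 3: L[2][2] = √(4) = 2.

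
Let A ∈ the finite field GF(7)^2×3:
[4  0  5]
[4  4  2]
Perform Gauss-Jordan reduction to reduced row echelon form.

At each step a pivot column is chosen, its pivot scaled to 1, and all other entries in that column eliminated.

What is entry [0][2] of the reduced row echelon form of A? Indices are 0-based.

step 1: normalize row 0 (÷4) = (1, 0, 3)
  row 1: subtract 4×row0 = (0, 4, 4)
step 2: normalize row 1 (÷4) = (0, 1, 1)

M[0][2] = 3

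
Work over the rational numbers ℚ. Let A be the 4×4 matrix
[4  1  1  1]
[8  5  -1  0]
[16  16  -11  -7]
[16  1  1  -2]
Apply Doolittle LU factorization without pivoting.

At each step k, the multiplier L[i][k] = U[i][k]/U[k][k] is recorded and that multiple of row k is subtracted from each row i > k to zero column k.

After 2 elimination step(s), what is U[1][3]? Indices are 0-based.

[col 0] pivot 4
  R1 -= 2*R0 → (0, 3, -3, -2)  (L[1][0] := 2)
  R2 -= 4*R0 → (0, 12, -15, -11)  (L[2][0] := 4)
  R3 -= 4*R0 → (0, -3, -3, -6)  (L[3][0] := 4)
[col 1] pivot 3
  R2 -= 4*R1 → (0, 0, -3, -3)  (L[2][1] := 4)
  R3 -= -1*R1 → (0, 0, -6, -8)  (L[3][1] := -1)

U[1][3] = -2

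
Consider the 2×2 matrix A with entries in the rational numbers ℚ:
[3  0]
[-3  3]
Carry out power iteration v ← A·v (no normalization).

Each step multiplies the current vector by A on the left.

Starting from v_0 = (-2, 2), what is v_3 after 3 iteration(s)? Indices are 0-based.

v_3 = (-54, 216)

v_0 = (-2, 2).
v_1 = A·v_0 = (-6, 12).
v_2 = A·v_1 = (-18, 54).
v_3 = A·v_2 = (-54, 216).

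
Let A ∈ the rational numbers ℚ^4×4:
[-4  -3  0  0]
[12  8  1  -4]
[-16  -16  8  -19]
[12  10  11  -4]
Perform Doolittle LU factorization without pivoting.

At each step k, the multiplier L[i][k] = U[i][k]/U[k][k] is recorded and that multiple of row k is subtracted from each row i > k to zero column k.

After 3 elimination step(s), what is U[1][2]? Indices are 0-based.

U[1][2] = 1

[col 0] pivot -4
  R1 -= -3*R0 → (0, -1, 1, -4)  (L[1][0] := -3)
  R2 -= 4*R0 → (0, -4, 8, -19)  (L[2][0] := 4)
  R3 -= -3*R0 → (0, 1, 11, -4)  (L[3][0] := -3)
[col 1] pivot -1
  R2 -= 4*R1 → (0, 0, 4, -3)  (L[2][1] := 4)
  R3 -= -1*R1 → (0, 0, 12, -8)  (L[3][1] := -1)
[col 2] pivot 4
  R3 -= 3*R2 → (0, 0, 0, 1)  (L[3][2] := 3)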